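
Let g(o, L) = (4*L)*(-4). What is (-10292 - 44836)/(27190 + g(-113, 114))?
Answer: -27564/12683 ≈ -2.1733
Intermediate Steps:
g(o, L) = -16*L
(-10292 - 44836)/(27190 + g(-113, 114)) = (-10292 - 44836)/(27190 - 16*114) = -55128/(27190 - 1824) = -55128/25366 = -55128*1/25366 = -27564/12683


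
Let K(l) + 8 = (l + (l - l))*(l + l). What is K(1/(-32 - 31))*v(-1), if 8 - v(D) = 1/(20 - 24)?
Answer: -174625/2646 ≈ -65.996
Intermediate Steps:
K(l) = -8 + 2*l² (K(l) = -8 + (l + (l - l))*(l + l) = -8 + (l + 0)*(2*l) = -8 + l*(2*l) = -8 + 2*l²)
v(D) = 33/4 (v(D) = 8 - 1/(20 - 24) = 8 - 1/(-4) = 8 - 1*(-¼) = 8 + ¼ = 33/4)
K(1/(-32 - 31))*v(-1) = (-8 + 2*(1/(-32 - 31))²)*(33/4) = (-8 + 2*(1/(-63))²)*(33/4) = (-8 + 2*(-1/63)²)*(33/4) = (-8 + 2*(1/3969))*(33/4) = (-8 + 2/3969)*(33/4) = -31750/3969*33/4 = -174625/2646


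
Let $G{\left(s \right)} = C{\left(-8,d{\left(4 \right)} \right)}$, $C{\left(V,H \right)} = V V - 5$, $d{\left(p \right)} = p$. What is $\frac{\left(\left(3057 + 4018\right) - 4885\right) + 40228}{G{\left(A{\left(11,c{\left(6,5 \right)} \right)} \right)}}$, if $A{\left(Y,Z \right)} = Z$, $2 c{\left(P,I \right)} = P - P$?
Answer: $\frac{42418}{59} \approx 718.95$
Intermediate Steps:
$c{\left(P,I \right)} = 0$ ($c{\left(P,I \right)} = \frac{P - P}{2} = \frac{1}{2} \cdot 0 = 0$)
$C{\left(V,H \right)} = -5 + V^{2}$ ($C{\left(V,H \right)} = V^{2} - 5 = -5 + V^{2}$)
$G{\left(s \right)} = 59$ ($G{\left(s \right)} = -5 + \left(-8\right)^{2} = -5 + 64 = 59$)
$\frac{\left(\left(3057 + 4018\right) - 4885\right) + 40228}{G{\left(A{\left(11,c{\left(6,5 \right)} \right)} \right)}} = \frac{\left(\left(3057 + 4018\right) - 4885\right) + 40228}{59} = \left(\left(7075 - 4885\right) + 40228\right) \frac{1}{59} = \left(2190 + 40228\right) \frac{1}{59} = 42418 \cdot \frac{1}{59} = \frac{42418}{59}$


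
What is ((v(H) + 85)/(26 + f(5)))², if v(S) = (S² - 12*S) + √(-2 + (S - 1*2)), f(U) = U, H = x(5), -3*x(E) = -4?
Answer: 405553/77841 + 2548*I*√6/25947 ≈ 5.21 + 0.24054*I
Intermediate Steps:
x(E) = 4/3 (x(E) = -⅓*(-4) = 4/3)
H = 4/3 ≈ 1.3333
v(S) = S² + √(-4 + S) - 12*S (v(S) = (S² - 12*S) + √(-2 + (S - 2)) = (S² - 12*S) + √(-2 + (-2 + S)) = (S² - 12*S) + √(-4 + S) = S² + √(-4 + S) - 12*S)
((v(H) + 85)/(26 + f(5)))² = ((((4/3)² + √(-4 + 4/3) - 12*4/3) + 85)/(26 + 5))² = (((16/9 + √(-8/3) - 16) + 85)/31)² = (((16/9 + 2*I*√6/3 - 16) + 85)*(1/31))² = (((-128/9 + 2*I*√6/3) + 85)*(1/31))² = ((637/9 + 2*I*√6/3)*(1/31))² = (637/279 + 2*I*√6/93)²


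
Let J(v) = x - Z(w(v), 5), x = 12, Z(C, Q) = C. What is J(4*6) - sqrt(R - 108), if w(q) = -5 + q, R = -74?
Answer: -7 - I*sqrt(182) ≈ -7.0 - 13.491*I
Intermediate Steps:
J(v) = 17 - v (J(v) = 12 - (-5 + v) = 12 + (5 - v) = 17 - v)
J(4*6) - sqrt(R - 108) = (17 - 4*6) - sqrt(-74 - 108) = (17 - 1*24) - sqrt(-182) = (17 - 24) - I*sqrt(182) = -7 - I*sqrt(182)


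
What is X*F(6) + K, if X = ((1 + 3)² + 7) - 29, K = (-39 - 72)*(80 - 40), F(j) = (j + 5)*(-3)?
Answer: -4242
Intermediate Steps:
F(j) = -15 - 3*j (F(j) = (5 + j)*(-3) = -15 - 3*j)
K = -4440 (K = -111*40 = -4440)
X = -6 (X = (4² + 7) - 29 = (16 + 7) - 29 = 23 - 29 = -6)
X*F(6) + K = -6*(-15 - 3*6) - 4440 = -6*(-15 - 18) - 4440 = -6*(-33) - 4440 = 198 - 4440 = -4242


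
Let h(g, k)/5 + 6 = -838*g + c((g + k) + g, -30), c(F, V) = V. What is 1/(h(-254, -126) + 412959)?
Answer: 1/1477039 ≈ 6.7703e-7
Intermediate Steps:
h(g, k) = -180 - 4190*g (h(g, k) = -30 + 5*(-838*g - 30) = -30 + 5*(-30 - 838*g) = -30 + (-150 - 4190*g) = -180 - 4190*g)
1/(h(-254, -126) + 412959) = 1/((-180 - 4190*(-254)) + 412959) = 1/((-180 + 1064260) + 412959) = 1/(1064080 + 412959) = 1/1477039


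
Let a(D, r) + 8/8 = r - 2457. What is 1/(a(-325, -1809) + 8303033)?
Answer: 1/8298766 ≈ 1.2050e-7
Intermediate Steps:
a(D, r) = -2458 + r (a(D, r) = -1 + (r - 2457) = -1 + (-2457 + r) = -2458 + r)
1/(a(-325, -1809) + 8303033) = 1/((-2458 - 1809) + 8303033) = 1/(-4267 + 8303033) = 1/8298766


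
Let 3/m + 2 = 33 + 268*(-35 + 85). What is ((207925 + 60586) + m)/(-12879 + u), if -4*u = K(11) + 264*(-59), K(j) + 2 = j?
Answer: -1602831664/53647891 ≈ -29.877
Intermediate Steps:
K(j) = -2 + j
m = 1/4477 (m = 3/(-2 + (33 + 268*(-35 + 85))) = 3/(-2 + (33 + 268*50)) = 3/(-2 + (33 + 13400)) = 3/(-2 + 13433) = 3/13431 = 3*(1/13431) = 1/4477 ≈ 0.00022336)
u = 15567/4 (u = -((-2 + 11) + 264*(-59))/4 = -(9 - 15576)/4 = -1/4*(-15567) = 15567/4 ≈ 3891.8)
((207925 + 60586) + m)/(-12879 + u) = ((207925 + 60586) + 1/4477)/(-12879 + 15567/4) = (268511 + 1/4477)/(-35949/4) = (1202123748/4477)*(-4/35949) = -1602831664/53647891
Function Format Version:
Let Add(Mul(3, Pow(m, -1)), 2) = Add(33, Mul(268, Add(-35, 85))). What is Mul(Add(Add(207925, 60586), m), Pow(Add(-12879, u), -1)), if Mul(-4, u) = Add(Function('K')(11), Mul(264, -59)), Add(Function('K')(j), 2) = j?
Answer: Rational(-1602831664, 53647891) ≈ -29.877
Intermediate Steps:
Function('K')(j) = Add(-2, j)
m = Rational(1, 4477) (m = Mul(3, Pow(Add(-2, Add(33, Mul(268, Add(-35, 85)))), -1)) = Mul(3, Pow(Add(-2, Add(33, Mul(268, 50))), -1)) = Mul(3, Pow(Add(-2, Add(33, 13400)), -1)) = Mul(3, Pow(Add(-2, 13433), -1)) = Mul(3, Pow(13431, -1)) = Mul(3, Rational(1, 13431)) = Rational(1, 4477) ≈ 0.00022336)
u = Rational(15567, 4) (u = Mul(Rational(-1, 4), Add(Add(-2, 11), Mul(264, -59))) = Mul(Rational(-1, 4), Add(9, -15576)) = Mul(Rational(-1, 4), -15567) = Rational(15567, 4) ≈ 3891.8)
Mul(Add(Add(207925, 60586), m), Pow(Add(-12879, u), -1)) = Mul(Add(Add(207925, 60586), Rational(1, 4477)), Pow(Add(-12879, Rational(15567, 4)), -1)) = Mul(Add(268511, Rational(1, 4477)), Pow(Rational(-35949, 4), -1)) = Mul(Rational(1202123748, 4477), Rational(-4, 35949)) = Rational(-1602831664, 53647891)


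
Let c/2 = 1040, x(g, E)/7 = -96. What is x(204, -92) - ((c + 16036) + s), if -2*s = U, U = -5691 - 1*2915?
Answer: -23091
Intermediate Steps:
U = -8606 (U = -5691 - 2915 = -8606)
s = 4303 (s = -1/2*(-8606) = 4303)
x(g, E) = -672 (x(g, E) = 7*(-96) = -672)
c = 2080 (c = 2*1040 = 2080)
x(204, -92) - ((c + 16036) + s) = -672 - ((2080 + 16036) + 4303) = -672 - (18116 + 4303) = -672 - 1*22419 = -672 - 22419 = -23091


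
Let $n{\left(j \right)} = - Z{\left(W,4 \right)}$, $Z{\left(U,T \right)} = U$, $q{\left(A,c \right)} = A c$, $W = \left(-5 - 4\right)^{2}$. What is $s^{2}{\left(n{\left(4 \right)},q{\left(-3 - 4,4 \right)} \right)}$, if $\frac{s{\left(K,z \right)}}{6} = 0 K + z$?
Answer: $28224$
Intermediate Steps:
$W = 81$ ($W = \left(-9\right)^{2} = 81$)
$n{\left(j \right)} = -81$ ($n{\left(j \right)} = \left(-1\right) 81 = -81$)
$s{\left(K,z \right)} = 6 z$ ($s{\left(K,z \right)} = 6 \left(0 K + z\right) = 6 \left(0 + z\right) = 6 z$)
$s^{2}{\left(n{\left(4 \right)},q{\left(-3 - 4,4 \right)} \right)} = \left(6 \left(-3 - 4\right) 4\right)^{2} = \left(6 \left(\left(-7\right) 4\right)\right)^{2} = \left(6 \left(-28\right)\right)^{2} = \left(-168\right)^{2} = 28224$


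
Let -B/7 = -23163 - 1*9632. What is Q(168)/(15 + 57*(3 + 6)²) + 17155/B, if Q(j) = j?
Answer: 983574/8861209 ≈ 0.11100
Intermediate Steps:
B = 229565 (B = -7*(-23163 - 1*9632) = -7*(-23163 - 9632) = -7*(-32795) = 229565)
Q(168)/(15 + 57*(3 + 6)²) + 17155/B = 168/(15 + 57*(3 + 6)²) + 17155/229565 = 168/(15 + 57*9²) + 17155*(1/229565) = 168/(15 + 57*81) + 3431/45913 = 168/(15 + 4617) + 3431/45913 = 168/4632 + 3431/45913 = 168*(1/4632) + 3431/45913 = 7/193 + 3431/45913 = 983574/8861209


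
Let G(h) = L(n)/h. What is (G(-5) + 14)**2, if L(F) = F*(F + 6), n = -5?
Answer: 225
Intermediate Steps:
L(F) = F*(6 + F)
G(h) = -5/h (G(h) = (-5*(6 - 5))/h = (-5*1)/h = -5/h)
(G(-5) + 14)**2 = (-5/(-5) + 14)**2 = (-5*(-1/5) + 14)**2 = (1 + 14)**2 = 15**2 = 225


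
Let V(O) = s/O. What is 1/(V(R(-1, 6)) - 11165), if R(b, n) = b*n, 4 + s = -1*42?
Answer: -3/33472 ≈ -8.9627e-5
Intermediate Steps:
s = -46 (s = -4 - 1*42 = -4 - 42 = -46)
V(O) = -46/O
1/(V(R(-1, 6)) - 11165) = 1/(-46/((-1*6)) - 11165) = 1/(-46/(-6) - 11165) = 1/(-46*(-1/6) - 11165) = 1/(23/3 - 11165) = 1/(-33472/3) = -3/33472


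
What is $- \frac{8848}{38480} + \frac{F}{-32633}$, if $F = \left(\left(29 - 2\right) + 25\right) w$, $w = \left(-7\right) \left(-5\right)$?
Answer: $- \frac{22423149}{78482365} \approx -0.28571$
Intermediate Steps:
$w = 35$
$F = 1820$ ($F = \left(\left(29 - 2\right) + 25\right) 35 = \left(27 + 25\right) 35 = 52 \cdot 35 = 1820$)
$- \frac{8848}{38480} + \frac{F}{-32633} = - \frac{8848}{38480} + \frac{1820}{-32633} = \left(-8848\right) \frac{1}{38480} + 1820 \left(- \frac{1}{32633}\right) = - \frac{553}{2405} - \frac{1820}{32633} = - \frac{22423149}{78482365}$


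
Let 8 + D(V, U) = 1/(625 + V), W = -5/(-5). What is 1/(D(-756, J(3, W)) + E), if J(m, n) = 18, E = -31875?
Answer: -131/4176674 ≈ -3.1365e-5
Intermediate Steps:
W = 1 (W = -5*(-⅕) = 1)
D(V, U) = -8 + 1/(625 + V)
1/(D(-756, J(3, W)) + E) = 1/((-4999 - 8*(-756))/(625 - 756) - 31875) = 1/((-4999 + 6048)/(-131) - 31875) = 1/(-1/131*1049 - 31875) = 1/(-1049/131 - 31875) = 1/(-4176674/131) = -131/4176674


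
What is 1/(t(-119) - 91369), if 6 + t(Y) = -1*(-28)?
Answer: -1/91347 ≈ -1.0947e-5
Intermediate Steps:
t(Y) = 22 (t(Y) = -6 - 1*(-28) = -6 + 28 = 22)
1/(t(-119) - 91369) = 1/(22 - 91369) = 1/(-91347) = -1/91347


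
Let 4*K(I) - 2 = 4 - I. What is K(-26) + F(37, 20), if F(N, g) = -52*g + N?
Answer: -995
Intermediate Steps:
F(N, g) = N - 52*g
K(I) = 3/2 - I/4 (K(I) = ½ + (4 - I)/4 = ½ + (1 - I/4) = 3/2 - I/4)
K(-26) + F(37, 20) = (3/2 - ¼*(-26)) + (37 - 52*20) = (3/2 + 13/2) + (37 - 1040) = 8 - 1003 = -995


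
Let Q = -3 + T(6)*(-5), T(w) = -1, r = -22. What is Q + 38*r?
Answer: -834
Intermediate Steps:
Q = 2 (Q = -3 - 1*(-5) = -3 + 5 = 2)
Q + 38*r = 2 + 38*(-22) = 2 - 836 = -834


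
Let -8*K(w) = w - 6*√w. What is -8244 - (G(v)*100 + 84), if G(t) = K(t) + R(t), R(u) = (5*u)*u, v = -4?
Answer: -16378 - 150*I ≈ -16378.0 - 150.0*I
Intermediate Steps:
R(u) = 5*u²
K(w) = -w/8 + 3*√w/4 (K(w) = -(w - 6*√w)/8 = -w/8 + 3*√w/4)
G(t) = 5*t² - t/8 + 3*√t/4 (G(t) = (-t/8 + 3*√t/4) + 5*t² = 5*t² - t/8 + 3*√t/4)
-8244 - (G(v)*100 + 84) = -8244 - ((5*(-4)² - ⅛*(-4) + 3*√(-4)/4)*100 + 84) = -8244 - ((5*16 + ½ + 3*(2*I)/4)*100 + 84) = -8244 - ((80 + ½ + 3*I/2)*100 + 84) = -8244 - ((161/2 + 3*I/2)*100 + 84) = -8244 - ((8050 + 150*I) + 84) = -8244 - (8134 + 150*I) = -8244 + (-8134 - 150*I) = -16378 - 150*I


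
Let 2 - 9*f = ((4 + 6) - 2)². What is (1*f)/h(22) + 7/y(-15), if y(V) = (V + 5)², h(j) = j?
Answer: -2407/9900 ≈ -0.24313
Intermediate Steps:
f = -62/9 (f = 2/9 - ((4 + 6) - 2)²/9 = 2/9 - (10 - 2)²/9 = 2/9 - ⅑*8² = 2/9 - ⅑*64 = 2/9 - 64/9 = -62/9 ≈ -6.8889)
y(V) = (5 + V)²
(1*f)/h(22) + 7/y(-15) = (1*(-62/9))/22 + 7/((5 - 15)²) = -62/9*1/22 + 7/((-10)²) = -31/99 + 7/100 = -2407/9900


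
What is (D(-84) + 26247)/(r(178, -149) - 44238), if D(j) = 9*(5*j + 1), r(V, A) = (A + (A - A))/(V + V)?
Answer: -8001456/15748877 ≈ -0.50807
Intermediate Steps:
r(V, A) = A/(2*V) (r(V, A) = (A + 0)/((2*V)) = A*(1/(2*V)) = A/(2*V))
D(j) = 9 + 45*j (D(j) = 9*(1 + 5*j) = 9 + 45*j)
(D(-84) + 26247)/(r(178, -149) - 44238) = ((9 + 45*(-84)) + 26247)/((½)*(-149)/178 - 44238) = ((9 - 3780) + 26247)/((½)*(-149)*(1/178) - 44238) = (-3771 + 26247)/(-149/356 - 44238) = 22476/(-15748877/356) = 22476*(-356/15748877) = -8001456/15748877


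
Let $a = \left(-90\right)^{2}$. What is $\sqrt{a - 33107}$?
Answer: $i \sqrt{25007} \approx 158.14 i$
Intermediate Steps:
$a = 8100$
$\sqrt{a - 33107} = \sqrt{8100 - 33107} = \sqrt{-25007} = i \sqrt{25007}$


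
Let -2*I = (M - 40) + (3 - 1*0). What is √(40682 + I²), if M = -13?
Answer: 7*√843 ≈ 203.24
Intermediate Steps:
I = 25 (I = -((-13 - 40) + (3 - 1*0))/2 = -(-53 + (3 + 0))/2 = -(-53 + 3)/2 = -½*(-50) = 25)
√(40682 + I²) = √(40682 + 25²) = √(40682 + 625) = √41307 = 7*√843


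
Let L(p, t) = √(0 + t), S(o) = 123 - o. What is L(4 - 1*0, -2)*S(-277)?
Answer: 400*I*√2 ≈ 565.69*I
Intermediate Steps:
L(p, t) = √t
L(4 - 1*0, -2)*S(-277) = √(-2)*(123 - 1*(-277)) = (I*√2)*(123 + 277) = (I*√2)*400 = 400*I*√2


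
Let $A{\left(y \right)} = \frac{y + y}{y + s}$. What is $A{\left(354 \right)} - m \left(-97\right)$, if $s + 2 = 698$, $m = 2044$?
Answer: $\frac{34697018}{175} \approx 1.9827 \cdot 10^{5}$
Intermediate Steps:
$s = 696$ ($s = -2 + 698 = 696$)
$A{\left(y \right)} = \frac{2 y}{696 + y}$ ($A{\left(y \right)} = \frac{y + y}{y + 696} = \frac{2 y}{696 + y}$)
$A{\left(354 \right)} - m \left(-97\right) = 2 \cdot 354 \frac{1}{696 + 354} - 2044 \left(-97\right) = 2 \cdot 354 \cdot \frac{1}{1050} - -198268 = 2 \cdot 354 \cdot \frac{1}{1050} + 198268 = \frac{118}{175} + 198268 = \frac{34697018}{175}$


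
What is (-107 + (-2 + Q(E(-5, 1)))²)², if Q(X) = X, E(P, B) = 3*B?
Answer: 11236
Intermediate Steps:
(-107 + (-2 + Q(E(-5, 1)))²)² = (-107 + (-2 + 3*1)²)² = (-107 + (-2 + 3)²)² = (-107 + 1²)² = (-107 + 1)² = (-106)² = 11236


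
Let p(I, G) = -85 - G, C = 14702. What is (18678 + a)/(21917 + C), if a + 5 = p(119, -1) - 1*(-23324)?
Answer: 41913/36619 ≈ 1.1446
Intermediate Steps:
a = 23235 (a = -5 + ((-85 - 1*(-1)) - 1*(-23324)) = -5 + ((-85 + 1) + 23324) = -5 + (-84 + 23324) = -5 + 23240 = 23235)
(18678 + a)/(21917 + C) = (18678 + 23235)/(21917 + 14702) = 41913/36619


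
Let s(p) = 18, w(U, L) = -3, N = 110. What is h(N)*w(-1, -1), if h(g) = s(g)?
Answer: -54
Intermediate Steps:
h(g) = 18
h(N)*w(-1, -1) = 18*(-3) = -54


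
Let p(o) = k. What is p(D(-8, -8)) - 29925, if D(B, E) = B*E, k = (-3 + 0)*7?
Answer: -29946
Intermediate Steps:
k = -21 (k = -3*7 = -21)
p(o) = -21
p(D(-8, -8)) - 29925 = -21 - 29925 = -29946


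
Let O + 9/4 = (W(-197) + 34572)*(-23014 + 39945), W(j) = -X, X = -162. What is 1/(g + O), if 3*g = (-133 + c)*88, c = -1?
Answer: 12/7056929053 ≈ 1.7005e-9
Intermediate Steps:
W(j) = 162 (W(j) = -1*(-162) = 162)
O = 2352325407/4 (O = -9/4 + (162 + 34572)*(-23014 + 39945) = -9/4 + 34734*16931 = -9/4 + 588081354 = 2352325407/4 ≈ 5.8808e+8)
g = -11792/3 (g = ((-133 - 1)*88)/3 = (-134*88)/3 = (⅓)*(-11792) = -11792/3 ≈ -3930.7)
1/(g + O) = 1/(-11792/3 + 2352325407/4) = 1/(7056929053/12) = 12/7056929053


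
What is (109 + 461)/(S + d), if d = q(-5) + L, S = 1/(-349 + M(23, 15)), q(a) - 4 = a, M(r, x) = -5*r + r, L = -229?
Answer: -251370/101431 ≈ -2.4782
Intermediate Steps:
M(r, x) = -4*r
q(a) = 4 + a
S = -1/441 (S = 1/(-349 - 4*23) = 1/(-349 - 92) = 1/(-441) = -1/441 ≈ -0.0022676)
d = -230 (d = (4 - 5) - 229 = -1 - 229 = -230)
(109 + 461)/(S + d) = (109 + 461)/(-1/441 - 230) = 570/(-101431/441) = 570*(-441/101431) = -251370/101431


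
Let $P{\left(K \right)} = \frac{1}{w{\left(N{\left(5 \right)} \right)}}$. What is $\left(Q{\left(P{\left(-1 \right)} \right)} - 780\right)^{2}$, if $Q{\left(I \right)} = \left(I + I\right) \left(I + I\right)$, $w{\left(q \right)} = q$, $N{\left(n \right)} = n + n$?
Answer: $\frac{380211001}{625} \approx 6.0834 \cdot 10^{5}$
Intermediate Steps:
$N{\left(n \right)} = 2 n$
$P{\left(K \right)} = \frac{1}{10}$ ($P{\left(K \right)} = \frac{1}{2 \cdot 5} = \frac{1}{10}$)
$Q{\left(I \right)} = 4 I^{2}$ ($Q{\left(I \right)} = 2 I 2 I = 4 I^{2}$)
$\left(Q{\left(P{\left(-1 \right)} \right)} - 780\right)^{2} = \left(\frac{4}{100} - 780\right)^{2} = \left(4 \cdot \frac{1}{100} - 780\right)^{2} = \left(\frac{1}{25} - 780\right)^{2} = \left(- \frac{19499}{25}\right)^{2} = \frac{380211001}{625}$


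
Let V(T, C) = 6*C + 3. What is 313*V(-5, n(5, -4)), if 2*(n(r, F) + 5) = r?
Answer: -3756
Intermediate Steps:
n(r, F) = -5 + r/2
V(T, C) = 3 + 6*C
313*V(-5, n(5, -4)) = 313*(3 + 6*(-5 + (½)*5)) = 313*(3 + 6*(-5 + 5/2)) = 313*(3 + 6*(-5/2)) = 313*(3 - 15) = 313*(-12) = -3756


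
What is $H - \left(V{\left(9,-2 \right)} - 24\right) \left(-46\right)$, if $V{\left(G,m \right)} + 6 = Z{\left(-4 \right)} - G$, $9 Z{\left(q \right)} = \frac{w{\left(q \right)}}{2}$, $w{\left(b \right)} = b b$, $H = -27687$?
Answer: $- \frac{264961}{9} \approx -29440.0$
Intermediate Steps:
$w{\left(b \right)} = b^{2}$
$Z{\left(q \right)} = \frac{q^{2}}{18}$ ($Z{\left(q \right)} = \frac{q^{2} \cdot \frac{1}{2}}{9} = \frac{\frac{1}{2} q^{2}}{9} = \frac{q^{2}}{18}$)
$V{\left(G,m \right)} = - \frac{46}{9} - G$ ($V{\left(G,m \right)} = -6 - \left(- \frac{8}{9} + G\right) = - \frac{46}{9} - G$)
$H - \left(V{\left(9,-2 \right)} - 24\right) \left(-46\right) = -27687 - \left(\left(- \frac{46}{9} - 9\right) - 24\right) \left(-46\right) = -27687 - \left(\left(- \frac{46}{9} - 9\right) + \left(-34 + 10\right)\right) \left(-46\right) = -27687 - \left(- \frac{127}{9} - 24\right) \left(-46\right) = -27687 - \left(- \frac{343}{9}\right) \left(-46\right) = -27687 - \frac{15778}{9} = - \frac{264961}{9}$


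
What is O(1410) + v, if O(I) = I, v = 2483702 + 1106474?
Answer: 3591586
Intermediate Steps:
v = 3590176
O(1410) + v = 1410 + 3590176 = 3591586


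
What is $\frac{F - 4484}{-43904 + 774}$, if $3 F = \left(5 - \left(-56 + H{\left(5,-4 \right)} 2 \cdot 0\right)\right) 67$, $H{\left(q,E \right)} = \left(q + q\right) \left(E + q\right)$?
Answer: $\frac{1873}{25878} \approx 0.072378$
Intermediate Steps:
$H{\left(q,E \right)} = 2 q \left(E + q\right)$
$F = \frac{4087}{3}$ ($F = \frac{\left(5 + \left(56 - 2 \cdot 5 \left(-4 + 5\right) 2 \cdot 0\right)\right) 67}{3} = \frac{\left(5 + \left(56 - 2 \cdot 5 \cdot 1 \cdot 2 \cdot 0\right)\right) 67}{3} = \frac{\left(5 + \left(56 - 10 \cdot 2 \cdot 0\right)\right) 67}{3} = \frac{\left(5 + \left(56 - 20 \cdot 0\right)\right) 67}{3} = \frac{\left(5 + \left(56 - 0\right)\right) 67}{3} = \frac{\left(5 + \left(56 + 0\right)\right) 67}{3} = \frac{\left(5 + 56\right) 67}{3} = \frac{61 \cdot 67}{3} = \frac{1}{3} \cdot 4087 = \frac{4087}{3} \approx 1362.3$)
$\frac{F - 4484}{-43904 + 774} = \frac{\frac{4087}{3} - 4484}{-43904 + 774} = - \frac{9365}{3 \left(-43130\right)} = \left(- \frac{9365}{3}\right) \left(- \frac{1}{43130}\right) = \frac{1873}{25878}$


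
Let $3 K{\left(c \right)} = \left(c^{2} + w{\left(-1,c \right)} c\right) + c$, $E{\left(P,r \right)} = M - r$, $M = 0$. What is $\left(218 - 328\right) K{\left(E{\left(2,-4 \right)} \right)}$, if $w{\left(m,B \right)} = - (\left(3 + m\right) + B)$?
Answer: $\frac{440}{3} \approx 146.67$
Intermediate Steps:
$w{\left(m,B \right)} = -3 - B - m$ ($w{\left(m,B \right)} = - (3 + B + m) = -3 - B - m$)
$E{\left(P,r \right)} = - r$ ($E{\left(P,r \right)} = 0 - r = - r$)
$K{\left(c \right)} = \frac{c}{3} + \frac{c^{2}}{3} + \frac{c \left(-2 - c\right)}{3}$ ($K{\left(c \right)} = \frac{\left(c^{2} + \left(-3 - c - -1\right) c\right) + c}{3} = \frac{\left(c^{2} + \left(-3 - c + 1\right) c\right) + c}{3} = \frac{\left(c^{2} + \left(-2 - c\right) c\right) + c}{3} = \frac{\left(c^{2} + c \left(-2 - c\right)\right) + c}{3} = \frac{c + c^{2} + c \left(-2 - c\right)}{3} = \frac{c}{3} + \frac{c^{2}}{3} + \frac{c \left(-2 - c\right)}{3}$)
$\left(218 - 328\right) K{\left(E{\left(2,-4 \right)} \right)} = \left(218 - 328\right) \left(- \frac{\left(-1\right) \left(-4\right)}{3}\right) = - 110 \left(\left(- \frac{1}{3}\right) 4\right) = \left(-110\right) \left(- \frac{4}{3}\right) = \frac{440}{3}$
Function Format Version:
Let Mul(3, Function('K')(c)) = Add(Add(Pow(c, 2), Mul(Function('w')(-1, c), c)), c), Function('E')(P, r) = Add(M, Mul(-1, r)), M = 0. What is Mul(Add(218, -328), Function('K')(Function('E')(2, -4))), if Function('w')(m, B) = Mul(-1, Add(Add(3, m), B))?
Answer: Rational(440, 3) ≈ 146.67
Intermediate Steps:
Function('w')(m, B) = Add(-3, Mul(-1, B), Mul(-1, m)) (Function('w')(m, B) = Mul(-1, Add(3, B, m)) = Add(-3, Mul(-1, B), Mul(-1, m)))
Function('E')(P, r) = Mul(-1, r) (Function('E')(P, r) = Add(0, Mul(-1, r)) = Mul(-1, r))
Function('K')(c) = Add(Mul(Rational(1, 3), c), Mul(Rational(1, 3), Pow(c, 2)), Mul(Rational(1, 3), c, Add(-2, Mul(-1, c)))) (Function('K')(c) = Mul(Rational(1, 3), Add(Add(Pow(c, 2), Mul(Add(-3, Mul(-1, c), Mul(-1, -1)), c)), c)) = Mul(Rational(1, 3), Add(Add(Pow(c, 2), Mul(Add(-3, Mul(-1, c), 1), c)), c)) = Mul(Rational(1, 3), Add(Add(Pow(c, 2), Mul(Add(-2, Mul(-1, c)), c)), c)) = Mul(Rational(1, 3), Add(Add(Pow(c, 2), Mul(c, Add(-2, Mul(-1, c)))), c)) = Mul(Rational(1, 3), Add(c, Pow(c, 2), Mul(c, Add(-2, Mul(-1, c))))) = Add(Mul(Rational(1, 3), c), Mul(Rational(1, 3), Pow(c, 2)), Mul(Rational(1, 3), c, Add(-2, Mul(-1, c)))))
Mul(Add(218, -328), Function('K')(Function('E')(2, -4))) = Mul(Add(218, -328), Mul(Rational(-1, 3), Mul(-1, -4))) = Mul(-110, Mul(Rational(-1, 3), 4)) = Mul(-110, Rational(-4, 3)) = Rational(440, 3)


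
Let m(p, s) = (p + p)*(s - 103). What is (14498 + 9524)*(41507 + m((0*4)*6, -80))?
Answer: 997081154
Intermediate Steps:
m(p, s) = 2*p*(-103 + s) (m(p, s) = (2*p)*(-103 + s) = 2*p*(-103 + s))
(14498 + 9524)*(41507 + m((0*4)*6, -80)) = (14498 + 9524)*(41507 + 2*((0*4)*6)*(-103 - 80)) = 24022*(41507 + 2*(0*6)*(-183)) = 24022*(41507 + 2*0*(-183)) = 24022*(41507 + 0) = 24022*41507 = 997081154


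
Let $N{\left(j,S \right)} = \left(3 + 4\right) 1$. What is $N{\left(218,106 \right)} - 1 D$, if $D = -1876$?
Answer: $1883$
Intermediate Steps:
$N{\left(j,S \right)} = 7$ ($N{\left(j,S \right)} = 7 \cdot 1 = 7$)
$N{\left(218,106 \right)} - 1 D = 7 - 1 \left(-1876\right) = 7 - -1876 = 7 + 1876 = 1883$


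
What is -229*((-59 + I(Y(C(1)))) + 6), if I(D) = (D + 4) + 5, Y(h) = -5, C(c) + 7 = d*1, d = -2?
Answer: 11221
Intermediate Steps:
C(c) = -9 (C(c) = -7 - 2*1 = -7 - 2 = -9)
I(D) = 9 + D (I(D) = (4 + D) + 5 = 9 + D)
-229*((-59 + I(Y(C(1)))) + 6) = -229*((-59 + (9 - 5)) + 6) = -229*((-59 + 4) + 6) = -229*(-55 + 6) = -229*(-49) = 11221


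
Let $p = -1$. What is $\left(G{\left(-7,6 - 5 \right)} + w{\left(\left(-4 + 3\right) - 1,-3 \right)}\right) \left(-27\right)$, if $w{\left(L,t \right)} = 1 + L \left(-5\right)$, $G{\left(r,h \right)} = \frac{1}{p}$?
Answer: $-270$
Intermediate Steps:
$G{\left(r,h \right)} = -1$ ($G{\left(r,h \right)} = \frac{1}{-1} = -1$)
$w{\left(L,t \right)} = 1 - 5 L$
$\left(G{\left(-7,6 - 5 \right)} + w{\left(\left(-4 + 3\right) - 1,-3 \right)}\right) \left(-27\right) = \left(-1 - \left(-1 + 5 \left(\left(-4 + 3\right) - 1\right)\right)\right) \left(-27\right) = \left(-1 - \left(-1 + 5 \left(-1 - 1\right)\right)\right) \left(-27\right) = \left(-1 + \left(1 - -10\right)\right) \left(-27\right) = \left(-1 + \left(1 + 10\right)\right) \left(-27\right) = \left(-1 + 11\right) \left(-27\right) = 10 \left(-27\right) = -270$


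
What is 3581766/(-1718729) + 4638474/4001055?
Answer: -2119520994528/2292243086365 ≈ -0.92465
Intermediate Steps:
3581766/(-1718729) + 4638474/4001055 = 3581766*(-1/1718729) + 4638474*(1/4001055) = -3581766/1718729 + 1546158/1333685 = -2119520994528/2292243086365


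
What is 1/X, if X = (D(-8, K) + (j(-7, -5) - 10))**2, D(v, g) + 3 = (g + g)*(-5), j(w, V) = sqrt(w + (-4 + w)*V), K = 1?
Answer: (23 - 4*sqrt(3))**(-2) ≈ 0.0038714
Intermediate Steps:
j(w, V) = sqrt(w + V*(-4 + w))
D(v, g) = -3 - 10*g (D(v, g) = -3 + (g + g)*(-5) = -3 + (2*g)*(-5) = -3 - 10*g)
X = (-23 + 4*sqrt(3))**2 (X = ((-3 - 10*1) + (sqrt(-7 - 4*(-5) - 5*(-7)) - 10))**2 = ((-3 - 10) + (sqrt(-7 + 20 + 35) - 10))**2 = (-13 + (sqrt(48) - 10))**2 = (-13 + (4*sqrt(3) - 10))**2 = (-13 + (-10 + 4*sqrt(3)))**2 = (-23 + 4*sqrt(3))**2 ≈ 258.30)
1/X = 1/(577 - 184*sqrt(3))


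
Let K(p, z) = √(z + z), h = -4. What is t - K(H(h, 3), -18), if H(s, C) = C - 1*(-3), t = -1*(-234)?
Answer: 234 - 6*I ≈ 234.0 - 6.0*I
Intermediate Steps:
t = 234
H(s, C) = 3 + C (H(s, C) = C + 3 = 3 + C)
K(p, z) = √2*√z (K(p, z) = √(2*z) = √2*√z)
t - K(H(h, 3), -18) = 234 - √2*√(-18) = 234 - √2*3*I*√2 = 234 - 6*I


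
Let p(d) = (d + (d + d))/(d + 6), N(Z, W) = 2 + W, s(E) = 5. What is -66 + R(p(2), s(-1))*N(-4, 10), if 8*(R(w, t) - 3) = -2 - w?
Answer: -273/8 ≈ -34.125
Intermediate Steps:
p(d) = 3*d/(6 + d) (p(d) = (d + 2*d)/(6 + d) = (3*d)/(6 + d) = 3*d/(6 + d))
R(w, t) = 11/4 - w/8 (R(w, t) = 3 + (-2 - w)/8 = 3 + (-¼ - w/8) = 11/4 - w/8)
-66 + R(p(2), s(-1))*N(-4, 10) = -66 + (11/4 - 3*2/(8*(6 + 2)))*(2 + 10) = -66 + (11/4 - 3*2/(8*8))*12 = -66 + (11/4 - ⅛*¾)*12 = -66 + (11/4 - 3/32)*12 = -66 + (85/32)*12 = -66 + 255/8 = -273/8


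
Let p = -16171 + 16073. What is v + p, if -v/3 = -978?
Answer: 2836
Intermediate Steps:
v = 2934 (v = -3*(-978) = 2934)
p = -98
v + p = 2934 - 98 = 2836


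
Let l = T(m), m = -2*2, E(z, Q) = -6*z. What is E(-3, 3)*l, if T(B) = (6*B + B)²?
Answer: 14112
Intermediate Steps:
m = -4
T(B) = 49*B² (T(B) = (7*B)² = 49*B²)
l = 784 (l = 49*(-4)² = 49*16 = 784)
E(-3, 3)*l = -6*(-3)*784 = 18*784 = 14112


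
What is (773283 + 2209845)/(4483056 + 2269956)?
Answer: 248594/562751 ≈ 0.44175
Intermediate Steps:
(773283 + 2209845)/(4483056 + 2269956) = 2983128/6753012 = 2983128*(1/6753012) = 248594/562751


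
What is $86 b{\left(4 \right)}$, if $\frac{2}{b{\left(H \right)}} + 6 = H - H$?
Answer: $- \frac{86}{3} \approx -28.667$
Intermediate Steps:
$b{\left(H \right)} = - \frac{1}{3}$ ($b{\left(H \right)} = \frac{2}{-6 + \left(H - H\right)} = \frac{2}{-6 + 0} = \frac{2}{-6} = 2 \left(- \frac{1}{6}\right) = - \frac{1}{3}$)
$86 b{\left(4 \right)} = 86 \left(- \frac{1}{3}\right) = - \frac{86}{3}$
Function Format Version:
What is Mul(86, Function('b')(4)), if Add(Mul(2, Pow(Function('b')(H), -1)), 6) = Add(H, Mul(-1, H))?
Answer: Rational(-86, 3) ≈ -28.667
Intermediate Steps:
Function('b')(H) = Rational(-1, 3) (Function('b')(H) = Mul(2, Pow(Add(-6, Add(H, Mul(-1, H))), -1)) = Mul(2, Pow(Add(-6, 0), -1)) = Mul(2, Pow(-6, -1)) = Mul(2, Rational(-1, 6)) = Rational(-1, 3))
Mul(86, Function('b')(4)) = Mul(86, Rational(-1, 3)) = Rational(-86, 3)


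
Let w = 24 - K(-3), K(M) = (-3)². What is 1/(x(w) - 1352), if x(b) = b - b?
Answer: -1/1352 ≈ -0.00073965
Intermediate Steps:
K(M) = 9
w = 15 (w = 24 - 1*9 = 24 - 9 = 15)
x(b) = 0
1/(x(w) - 1352) = 1/(0 - 1352) = 1/(-1352) = -1/1352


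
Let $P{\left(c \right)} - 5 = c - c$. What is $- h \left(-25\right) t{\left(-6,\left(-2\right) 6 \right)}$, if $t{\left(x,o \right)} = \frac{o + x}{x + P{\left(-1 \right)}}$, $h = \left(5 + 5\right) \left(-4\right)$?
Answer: $-18000$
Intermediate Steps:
$P{\left(c \right)} = 5$ ($P{\left(c \right)} = 5 + \left(c - c\right) = 5 + 0 = 5$)
$h = -40$ ($h = 10 \left(-4\right) = -40$)
$t{\left(x,o \right)} = \frac{o + x}{5 + x}$ ($t{\left(x,o \right)} = \frac{o + x}{x + 5} = \frac{o + x}{5 + x}$)
$- h \left(-25\right) t{\left(-6,\left(-2\right) 6 \right)} = - \left(-40\right) \left(-25\right) \frac{\left(-2\right) 6 - 6}{5 - 6} = - 1000 \frac{-12 - 6}{-1} = - 1000 \left(\left(-1\right) \left(-18\right)\right) = - 1000 \cdot 18 = \left(-1\right) 18000 = -18000$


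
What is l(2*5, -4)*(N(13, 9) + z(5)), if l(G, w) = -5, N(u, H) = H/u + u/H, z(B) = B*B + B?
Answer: -18800/117 ≈ -160.68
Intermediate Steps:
z(B) = B + B² (z(B) = B² + B = B + B²)
l(2*5, -4)*(N(13, 9) + z(5)) = -5*((9/13 + 13/9) + 5*(1 + 5)) = -5*((9*(1/13) + 13*(⅑)) + 5*6) = -5*((9/13 + 13/9) + 30) = -5*(250/117 + 30) = -5*3760/117 = -18800/117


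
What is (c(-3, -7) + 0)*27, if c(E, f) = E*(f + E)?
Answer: 810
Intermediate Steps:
c(E, f) = E*(E + f)
(c(-3, -7) + 0)*27 = (-3*(-3 - 7) + 0)*27 = (-3*(-10) + 0)*27 = (30 + 0)*27 = 30*27 = 810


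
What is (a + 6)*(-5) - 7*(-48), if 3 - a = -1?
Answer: 286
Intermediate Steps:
a = 4 (a = 3 - 1*(-1) = 3 + 1 = 4)
(a + 6)*(-5) - 7*(-48) = (4 + 6)*(-5) - 7*(-48) = 10*(-5) + 336 = -50 + 336 = 286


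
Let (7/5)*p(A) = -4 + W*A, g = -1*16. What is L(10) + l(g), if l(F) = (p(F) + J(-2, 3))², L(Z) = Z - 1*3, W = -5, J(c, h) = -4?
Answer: 124247/49 ≈ 2535.7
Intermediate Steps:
g = -16
L(Z) = -3 + Z (L(Z) = Z - 3 = -3 + Z)
p(A) = -20/7 - 25*A/7 (p(A) = 5*(-4 - 5*A)/7 = -20/7 - 25*A/7)
l(F) = (-48/7 - 25*F/7)² (l(F) = ((-20/7 - 25*F/7) - 4)² = (-48/7 - 25*F/7)²)
L(10) + l(g) = (-3 + 10) + (48 + 25*(-16))²/49 = 7 + (48 - 400)²/49 = 7 + (1/49)*(-352)² = 7 + (1/49)*123904 = 7 + 123904/49 = 124247/49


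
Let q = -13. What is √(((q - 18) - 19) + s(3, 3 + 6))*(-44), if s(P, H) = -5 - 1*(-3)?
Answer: -88*I*√13 ≈ -317.29*I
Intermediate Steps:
s(P, H) = -2 (s(P, H) = -5 + 3 = -2)
√(((q - 18) - 19) + s(3, 3 + 6))*(-44) = √(((-13 - 18) - 19) - 2)*(-44) = √((-31 - 19) - 2)*(-44) = √(-50 - 2)*(-44) = √(-52)*(-44) = (2*I*√13)*(-44) = -88*I*√13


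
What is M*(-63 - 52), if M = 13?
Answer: -1495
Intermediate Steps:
M*(-63 - 52) = 13*(-63 - 52) = 13*(-115) = -1495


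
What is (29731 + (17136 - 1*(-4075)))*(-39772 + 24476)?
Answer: -779208832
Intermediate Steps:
(29731 + (17136 - 1*(-4075)))*(-39772 + 24476) = (29731 + (17136 + 4075))*(-15296) = (29731 + 21211)*(-15296) = 50942*(-15296) = -779208832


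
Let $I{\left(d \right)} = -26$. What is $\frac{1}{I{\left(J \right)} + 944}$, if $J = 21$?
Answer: $\frac{1}{918} \approx 0.0010893$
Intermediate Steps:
$\frac{1}{I{\left(J \right)} + 944} = \frac{1}{-26 + 944} = \frac{1}{918}$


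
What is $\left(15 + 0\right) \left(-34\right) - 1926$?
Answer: $-2436$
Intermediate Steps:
$\left(15 + 0\right) \left(-34\right) - 1926 = 15 \left(-34\right) - 1926 = -510 - 1926 = -2436$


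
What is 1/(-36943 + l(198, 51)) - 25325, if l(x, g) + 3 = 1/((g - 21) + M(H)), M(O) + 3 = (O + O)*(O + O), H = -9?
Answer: -328415739976/12968045 ≈ -25325.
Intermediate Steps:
M(O) = -3 + 4*O**2 (M(O) = -3 + (O + O)*(O + O) = -3 + (2*O)*(2*O) = -3 + 4*O**2)
l(x, g) = -3 + 1/(300 + g) (l(x, g) = -3 + 1/((g - 21) + (-3 + 4*(-9)**2)) = -3 + 1/((-21 + g) + (-3 + 4*81)) = -3 + 1/((-21 + g) + (-3 + 324)) = -3 + 1/((-21 + g) + 321) = -3 + 1/(300 + g))
1/(-36943 + l(198, 51)) - 25325 = 1/(-36943 + (-899 - 3*51)/(300 + 51)) - 25325 = 1/(-36943 + (-899 - 153)/351) - 25325 = 1/(-36943 + (1/351)*(-1052)) - 25325 = 1/(-36943 - 1052/351) - 25325 = 1/(-12968045/351) - 25325 = -351/12968045 - 25325 = -328415739976/12968045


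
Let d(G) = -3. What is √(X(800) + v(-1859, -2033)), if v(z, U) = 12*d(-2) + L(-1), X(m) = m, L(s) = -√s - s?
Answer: √(765 - I) ≈ 27.659 - 0.0181*I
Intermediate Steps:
L(s) = -s - √s
v(z, U) = -35 - I (v(z, U) = 12*(-3) + (-1*(-1) - √(-1)) = -36 + (1 - I) = -35 - I)
√(X(800) + v(-1859, -2033)) = √(800 + (-35 - I)) = √(765 - I)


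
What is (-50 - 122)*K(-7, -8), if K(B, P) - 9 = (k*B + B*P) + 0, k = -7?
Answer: -19608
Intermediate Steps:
K(B, P) = 9 - 7*B + B*P (K(B, P) = 9 + ((-7*B + B*P) + 0) = 9 + (-7*B + B*P) = 9 - 7*B + B*P)
(-50 - 122)*K(-7, -8) = (-50 - 122)*(9 - 7*(-7) - 7*(-8)) = -172*(9 + 49 + 56) = -172*114 = -19608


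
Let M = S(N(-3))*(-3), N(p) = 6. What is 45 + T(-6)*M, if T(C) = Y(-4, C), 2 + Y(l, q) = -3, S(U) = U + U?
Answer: 225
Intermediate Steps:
S(U) = 2*U
Y(l, q) = -5 (Y(l, q) = -2 - 3 = -5)
T(C) = -5
M = -36 (M = (2*6)*(-3) = 12*(-3) = -36)
45 + T(-6)*M = 45 - 5*(-36) = 45 + 180 = 225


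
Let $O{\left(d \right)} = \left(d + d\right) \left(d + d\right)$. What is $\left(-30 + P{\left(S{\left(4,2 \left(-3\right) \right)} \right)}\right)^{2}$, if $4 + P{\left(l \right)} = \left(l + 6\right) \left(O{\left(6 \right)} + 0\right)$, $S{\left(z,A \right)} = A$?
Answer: $1156$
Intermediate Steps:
$O{\left(d \right)} = 4 d^{2}$ ($O{\left(d \right)} = 2 d 2 d = 4 d^{2}$)
$P{\left(l \right)} = 860 + 144 l$ ($P{\left(l \right)} = -4 + \left(l + 6\right) \left(4 \cdot 6^{2} + 0\right) = -4 + \left(6 + l\right) \left(4 \cdot 36 + 0\right) = -4 + \left(6 + l\right) \left(144 + 0\right) = -4 + \left(6 + l\right) 144 = -4 + \left(864 + 144 l\right) = 860 + 144 l$)
$\left(-30 + P{\left(S{\left(4,2 \left(-3\right) \right)} \right)}\right)^{2} = \left(-30 + \left(860 + 144 \cdot 2 \left(-3\right)\right)\right)^{2} = \left(-30 + \left(860 + 144 \left(-6\right)\right)\right)^{2} = \left(-30 + \left(860 - 864\right)\right)^{2} = \left(-30 - 4\right)^{2} = \left(-34\right)^{2} = 1156$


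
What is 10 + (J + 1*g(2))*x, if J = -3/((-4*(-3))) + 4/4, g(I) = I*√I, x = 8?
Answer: 16 + 16*√2 ≈ 38.627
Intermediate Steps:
g(I) = I^(3/2)
J = ¾ (J = -3/12 + 4*(¼) = -3*1/12 + 1 = -¼ + 1 = ¾ ≈ 0.75000)
10 + (J + 1*g(2))*x = 10 + (¾ + 1*2^(3/2))*8 = 10 + (¾ + 1*(2*√2))*8 = 10 + (¾ + 2*√2)*8 = 10 + (6 + 16*√2) = 16 + 16*√2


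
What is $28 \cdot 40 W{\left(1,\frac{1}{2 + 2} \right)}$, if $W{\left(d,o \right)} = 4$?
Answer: $4480$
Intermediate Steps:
$28 \cdot 40 W{\left(1,\frac{1}{2 + 2} \right)} = 28 \cdot 40 \cdot 4 = 1120 \cdot 4 = 4480$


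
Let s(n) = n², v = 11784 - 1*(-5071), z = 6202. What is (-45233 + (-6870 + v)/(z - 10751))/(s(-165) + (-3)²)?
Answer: -672467/404861 ≈ -1.6610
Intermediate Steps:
v = 16855 (v = 11784 + 5071 = 16855)
(-45233 + (-6870 + v)/(z - 10751))/(s(-165) + (-3)²) = (-45233 + (-6870 + 16855)/(6202 - 10751))/((-165)² + (-3)²) = (-45233 + 9985/(-4549))/(27225 + 9) = (-45233 + 9985*(-1/4549))/27234 = (-45233 - 9985/4549)*(1/27234) = -205774902/4549*1/27234 = -672467/404861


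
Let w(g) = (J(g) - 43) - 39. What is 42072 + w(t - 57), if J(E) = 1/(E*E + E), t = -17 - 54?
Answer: 682589441/16256 ≈ 41990.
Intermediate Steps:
t = -71
J(E) = 1/(E + E²) (J(E) = 1/(E² + E) = 1/(E + E²))
w(g) = -82 + 1/(g*(1 + g)) (w(g) = (1/(g*(1 + g)) - 43) - 39 = (-43 + 1/(g*(1 + g))) - 39 = -82 + 1/(g*(1 + g)))
42072 + w(t - 57) = 42072 + (-82 + 1/((-71 - 57)*(1 + (-71 - 57)))) = 42072 + (-82 + 1/((-128)*(1 - 128))) = 42072 + (-82 - 1/128/(-127)) = 42072 + (-82 - 1/128*(-1/127)) = 42072 + (-82 + 1/16256) = 42072 - 1332991/16256 = 682589441/16256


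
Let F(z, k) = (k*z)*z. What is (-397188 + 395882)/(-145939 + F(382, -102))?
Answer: 1306/15030187 ≈ 8.6892e-5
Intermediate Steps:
F(z, k) = k*z²
(-397188 + 395882)/(-145939 + F(382, -102)) = (-397188 + 395882)/(-145939 - 102*382²) = -1306/(-145939 - 102*145924) = -1306/(-145939 - 14884248) = -1306/(-15030187) = -1306*(-1/15030187) = 1306/15030187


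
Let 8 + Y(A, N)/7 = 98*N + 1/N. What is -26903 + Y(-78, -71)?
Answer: -5372222/71 ≈ -75665.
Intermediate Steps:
Y(A, N) = -56 + 7/N + 686*N (Y(A, N) = -56 + 7*(98*N + 1/N) = -56 + 7*(1/N + 98*N) = -56 + (7/N + 686*N) = -56 + 7/N + 686*N)
-26903 + Y(-78, -71) = -26903 + (-56 + 7/(-71) + 686*(-71)) = -26903 + (-56 + 7*(-1/71) - 48706) = -26903 + (-56 - 7/71 - 48706) = -26903 - 3462109/71 = -5372222/71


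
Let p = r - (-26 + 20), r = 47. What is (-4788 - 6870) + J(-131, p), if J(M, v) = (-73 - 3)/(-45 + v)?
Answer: -23335/2 ≈ -11668.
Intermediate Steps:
p = 53 (p = 47 - (-26 + 20) = 47 - 1*(-6) = 47 + 6 = 53)
J(M, v) = -76/(-45 + v)
(-4788 - 6870) + J(-131, p) = (-4788 - 6870) - 76/(-45 + 53) = -11658 - 76/8 = -11658 - 76*⅛ = -11658 - 19/2 = -23335/2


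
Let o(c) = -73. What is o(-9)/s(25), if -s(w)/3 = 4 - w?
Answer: -73/63 ≈ -1.1587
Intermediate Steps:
s(w) = -12 + 3*w (s(w) = -3*(4 - w) = -12 + 3*w)
o(-9)/s(25) = -73/(-12 + 3*25) = -73/(-12 + 75) = -73/63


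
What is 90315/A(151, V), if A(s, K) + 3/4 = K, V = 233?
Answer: 361260/929 ≈ 388.87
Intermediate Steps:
A(s, K) = -¾ + K
90315/A(151, V) = 90315/(-¾ + 233) = 90315/(929/4) = 90315*(4/929) = 361260/929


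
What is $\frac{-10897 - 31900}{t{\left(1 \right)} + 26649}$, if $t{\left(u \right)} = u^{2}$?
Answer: $- \frac{42797}{26650} \approx -1.6059$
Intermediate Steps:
$\frac{-10897 - 31900}{t{\left(1 \right)} + 26649} = \frac{-10897 - 31900}{1^{2} + 26649} = - \frac{42797}{1 + 26649} = - \frac{42797}{26650}$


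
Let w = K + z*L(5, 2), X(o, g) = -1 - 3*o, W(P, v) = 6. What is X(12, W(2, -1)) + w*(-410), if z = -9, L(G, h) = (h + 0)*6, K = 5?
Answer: 42193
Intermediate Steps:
L(G, h) = 6*h (L(G, h) = h*6 = 6*h)
w = -103 (w = 5 - 54*2 = 5 - 9*12 = 5 - 108 = -103)
X(12, W(2, -1)) + w*(-410) = (-1 - 3*12) - 103*(-410) = (-1 - 36) + 42230 = -37 + 42230 = 42193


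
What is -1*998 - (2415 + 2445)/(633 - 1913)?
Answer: -63629/64 ≈ -994.20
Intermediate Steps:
-1*998 - (2415 + 2445)/(633 - 1913) = -998 - 4860/(-1280) = -998 - 4860*(-1)/1280 = -998 - 1*(-243/64) = -998 + 243/64 = -63629/64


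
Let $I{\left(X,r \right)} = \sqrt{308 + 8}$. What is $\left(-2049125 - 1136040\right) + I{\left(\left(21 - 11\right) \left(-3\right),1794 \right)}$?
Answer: $-3185165 + 2 \sqrt{79} \approx -3.1851 \cdot 10^{6}$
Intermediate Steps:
$I{\left(X,r \right)} = 2 \sqrt{79}$ ($I{\left(X,r \right)} = \sqrt{316} = 2 \sqrt{79}$)
$\left(-2049125 - 1136040\right) + I{\left(\left(21 - 11\right) \left(-3\right),1794 \right)} = \left(-2049125 - 1136040\right) + 2 \sqrt{79} = -3185165 + 2 \sqrt{79}$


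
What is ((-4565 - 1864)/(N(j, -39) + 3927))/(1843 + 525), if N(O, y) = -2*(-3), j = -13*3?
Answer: -2143/3104448 ≈ -0.00069030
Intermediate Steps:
j = -39
N(O, y) = 6
((-4565 - 1864)/(N(j, -39) + 3927))/(1843 + 525) = ((-4565 - 1864)/(6 + 3927))/(1843 + 525) = -6429/3933/2368 = -6429*1/3933*(1/2368) = -2143/1311*1/2368 = -2143/3104448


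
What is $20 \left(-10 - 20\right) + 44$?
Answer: $-556$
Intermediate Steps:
$20 \left(-10 - 20\right) + 44 = 20 \left(-30\right) + 44 = -600 + 44 = -556$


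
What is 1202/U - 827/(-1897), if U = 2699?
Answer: 4512267/5120003 ≈ 0.88130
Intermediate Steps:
1202/U - 827/(-1897) = 1202/2699 - 827/(-1897) = 1202*(1/2699) - 827*(-1/1897) = 1202/2699 + 827/1897 = 4512267/5120003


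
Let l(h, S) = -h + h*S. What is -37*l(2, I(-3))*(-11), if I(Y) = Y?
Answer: -3256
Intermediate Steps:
l(h, S) = -h + S*h
-37*l(2, I(-3))*(-11) = -74*(-1 - 3)*(-11) = -74*(-4)*(-11) = -37*(-8)*(-11) = 296*(-11) = -3256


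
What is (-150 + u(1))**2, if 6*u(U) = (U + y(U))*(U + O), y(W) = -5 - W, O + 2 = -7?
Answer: 184900/9 ≈ 20544.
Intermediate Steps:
O = -9 (O = -2 - 7 = -9)
u(U) = 15/2 - 5*U/6 (u(U) = ((U + (-5 - U))*(U - 9))/6 = (-5*(-9 + U))/6 = (45 - 5*U)/6 = 15/2 - 5*U/6)
(-150 + u(1))**2 = (-150 + (15/2 - 5/6*1))**2 = (-150 + (15/2 - 5/6))**2 = (-150 + 20/3)**2 = (-430/3)**2 = 184900/9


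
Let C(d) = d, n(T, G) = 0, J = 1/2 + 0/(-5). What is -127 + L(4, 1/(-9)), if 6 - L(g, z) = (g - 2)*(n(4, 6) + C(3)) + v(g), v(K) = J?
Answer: -255/2 ≈ -127.50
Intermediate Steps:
J = 1/2 (J = 1*(1/2) + 0*(-1/5) = 1/2 + 0 = 1/2 ≈ 0.50000)
v(K) = 1/2
L(g, z) = 23/2 - 3*g (L(g, z) = 6 - ((g - 2)*(0 + 3) + 1/2) = 6 - ((-2 + g)*3 + 1/2) = 6 - ((-6 + 3*g) + 1/2) = 6 - (-11/2 + 3*g) = 6 + (11/2 - 3*g) = 23/2 - 3*g)
-127 + L(4, 1/(-9)) = -127 + (23/2 - 3*4) = -127 + (23/2 - 12) = -127 - 1/2 = -255/2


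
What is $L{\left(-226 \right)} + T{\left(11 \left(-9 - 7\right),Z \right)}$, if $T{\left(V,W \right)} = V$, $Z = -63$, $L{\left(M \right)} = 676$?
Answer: $500$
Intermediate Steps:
$L{\left(-226 \right)} + T{\left(11 \left(-9 - 7\right),Z \right)} = 676 + 11 \left(-9 - 7\right) = 676 + 11 \left(-16\right) = 676 - 176 = 500$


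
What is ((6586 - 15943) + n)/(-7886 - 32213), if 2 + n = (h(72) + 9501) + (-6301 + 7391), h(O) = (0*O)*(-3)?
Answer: -1232/40099 ≈ -0.030724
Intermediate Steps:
h(O) = 0 (h(O) = 0*(-3) = 0)
n = 10589 (n = -2 + ((0 + 9501) + (-6301 + 7391)) = -2 + (9501 + 1090) = -2 + 10591 = 10589)
((6586 - 15943) + n)/(-7886 - 32213) = ((6586 - 15943) + 10589)/(-7886 - 32213) = (-9357 + 10589)/(-40099) = 1232*(-1/40099) = -1232/40099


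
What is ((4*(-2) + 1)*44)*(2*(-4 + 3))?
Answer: 616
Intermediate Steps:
((4*(-2) + 1)*44)*(2*(-4 + 3)) = ((-8 + 1)*44)*(2*(-1)) = -7*44*(-2) = -308*(-2) = 616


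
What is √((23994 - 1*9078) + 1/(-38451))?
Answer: √22052998706865/38451 ≈ 122.13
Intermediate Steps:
√((23994 - 1*9078) + 1/(-38451)) = √((23994 - 9078) - 1/38451) = √(14916 - 1/38451) = √(573535115/38451) = √22052998706865/38451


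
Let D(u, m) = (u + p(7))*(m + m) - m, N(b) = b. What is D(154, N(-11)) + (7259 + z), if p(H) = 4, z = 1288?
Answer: 5082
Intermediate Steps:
D(u, m) = -m + 2*m*(4 + u) (D(u, m) = (u + 4)*(m + m) - m = (4 + u)*(2*m) - m = 2*m*(4 + u) - m = -m + 2*m*(4 + u))
D(154, N(-11)) + (7259 + z) = -11*(7 + 2*154) + (7259 + 1288) = -11*(7 + 308) + 8547 = -11*315 + 8547 = -3465 + 8547 = 5082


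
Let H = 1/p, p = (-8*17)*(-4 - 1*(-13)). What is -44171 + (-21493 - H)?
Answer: -80372735/1224 ≈ -65664.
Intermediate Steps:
p = -1224 (p = -136*(-4 + 13) = -136*9 = -1224)
H = -1/1224 (H = 1/(-1224) = -1/1224 ≈ -0.00081699)
-44171 + (-21493 - H) = -44171 + (-21493 - 1*(-1/1224)) = -44171 + (-21493 + 1/1224) = -44171 - 26307431/1224 = -80372735/1224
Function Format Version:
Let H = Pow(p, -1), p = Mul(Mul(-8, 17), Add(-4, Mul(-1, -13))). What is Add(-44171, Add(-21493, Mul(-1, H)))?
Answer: Rational(-80372735, 1224) ≈ -65664.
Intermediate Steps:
p = -1224 (p = Mul(-136, Add(-4, 13)) = Mul(-136, 9) = -1224)
H = Rational(-1, 1224) (H = Pow(-1224, -1) = Rational(-1, 1224) ≈ -0.00081699)
Add(-44171, Add(-21493, Mul(-1, H))) = Add(-44171, Add(-21493, Mul(-1, Rational(-1, 1224)))) = Add(-44171, Add(-21493, Rational(1, 1224))) = Add(-44171, Rational(-26307431, 1224)) = Rational(-80372735, 1224)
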